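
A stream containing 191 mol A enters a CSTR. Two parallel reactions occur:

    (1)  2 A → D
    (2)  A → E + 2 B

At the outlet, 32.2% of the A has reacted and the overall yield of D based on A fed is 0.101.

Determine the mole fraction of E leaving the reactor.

Yield of D: 1ξ₁ / 191 = 0.101 → ξ₁ = 19.29 mol.
Conversion of A: 2ξ₁ + 1ξ₂ = 0.322 × 191 = 61.5 → ξ₂ = 22.92 mol.
Outlet amounts (n = n₀ + Σ ν·ξ):
  A: 191 − 2(19.29) − 1(22.92) = 129.5
  D: 0 + 1(19.29) = 19.29
  E: 0 + 1(22.92) = 22.92
  B: 0 + 2(22.92) = 45.84
Total out = 217.5 mol; y_E = 22.92 / 217.5 = 0.1054.

0.105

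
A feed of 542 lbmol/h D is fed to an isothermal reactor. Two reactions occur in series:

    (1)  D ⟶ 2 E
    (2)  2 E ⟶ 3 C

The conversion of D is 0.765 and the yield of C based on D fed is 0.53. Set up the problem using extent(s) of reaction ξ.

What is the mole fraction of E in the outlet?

0.606

Conversion of D: D consumed = 1ξ₁ = 0.765 × 542 → ξ₁ = 414.6 lbmol/h.
Yield of C: 3ξ₂ / 542 = 0.53 → ξ₂ = 95.75 lbmol/h.
Outlet amounts (n = n₀ + Σ ν·ξ):
  D: 542 − 1(414.6) = 127.4
  E: 0 + 2(414.6) − 2(95.75) = 637.8
  C: 0 + 3(95.75) = 287.3
Total out = 1052 lbmol/h; y_E = 637.8 / 1052 = 0.606.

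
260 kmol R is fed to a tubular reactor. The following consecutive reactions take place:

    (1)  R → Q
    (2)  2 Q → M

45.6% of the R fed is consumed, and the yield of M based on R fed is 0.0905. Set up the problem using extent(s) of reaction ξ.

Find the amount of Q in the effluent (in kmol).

Conversion of R: R consumed = 1ξ₁ = 0.456 × 260 → ξ₁ = 118.6 kmol.
Yield of M: 1ξ₂ / 260 = 0.0905 → ξ₂ = 23.53 kmol.
Outlet amounts (n = n₀ + Σ ν·ξ):
  R: 260 − 1(118.6) = 141.4
  Q: 0 + 1(118.6) − 2(23.53) = 71.5
  M: 0 + 1(23.53) = 23.53

71.5 kmol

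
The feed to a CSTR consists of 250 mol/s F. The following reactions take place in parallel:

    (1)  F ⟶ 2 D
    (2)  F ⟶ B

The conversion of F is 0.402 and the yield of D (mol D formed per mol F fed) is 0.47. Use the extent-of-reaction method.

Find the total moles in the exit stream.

309 mol/s

Yield of D: 2ξ₁ / 250 = 0.47 → ξ₁ = 58.75 mol/s.
Conversion of F: 1ξ₁ + 1ξ₂ = 0.402 × 250 = 100.5 → ξ₂ = 41.75 mol/s.
Outlet amounts (n = n₀ + Σ ν·ξ):
  F: 250 − 1(58.75) − 1(41.75) = 149.5
  D: 0 + 2(58.75) = 117.5
  B: 0 + 1(41.75) = 41.75
Total out = 149.5 + 117.5 + 41.75 = 308.8 mol/s.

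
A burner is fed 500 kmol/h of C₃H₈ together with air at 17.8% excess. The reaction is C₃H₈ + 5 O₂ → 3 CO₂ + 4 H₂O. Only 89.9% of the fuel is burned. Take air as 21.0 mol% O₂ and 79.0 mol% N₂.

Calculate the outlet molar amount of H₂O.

Stoichiometric O₂ = 5 × 500 = 2500 kmol/h; O₂ fed = 2500 × 1.178 = 2945 kmol/h.
N₂ fed = 2945 × 79/21 = 11080 kmol/h.
Fuel reacted = 0.899 × 500 → ξ = 449.5 kmol/h.
Outlet (n = n₀ + ν ξ):
  C₃H₈: 500 − 1(449.5) = 50.5
  O₂: 2945 − 5(449.5) = 697.5
  N₂: 11080 (inert)
  CO₂: 0 + 3(449.5) = 1348
  H₂O: 0 + 4(449.5) = 1798

1800 kmol/h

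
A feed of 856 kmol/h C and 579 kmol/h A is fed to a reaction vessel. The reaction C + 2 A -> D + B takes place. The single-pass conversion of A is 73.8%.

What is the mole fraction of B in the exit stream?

0.175

A reacted = 0.738 × 579 = 427.3 kmol/h; ν_A = −2, so ξ = 427.3/2 = 213.7 kmol/h.
Outlet amounts (n = n₀ + ν ξ):
  C: 856 − 1(213.7) = 642.3
  A: 579 − 2(213.7) = 151.7
  D: 0 + 1(213.7) = 213.7
  B: 0 + 1(213.7) = 213.7
Total out = 1221 kmol/h; y_B = 213.7 / 1221 = 0.1749.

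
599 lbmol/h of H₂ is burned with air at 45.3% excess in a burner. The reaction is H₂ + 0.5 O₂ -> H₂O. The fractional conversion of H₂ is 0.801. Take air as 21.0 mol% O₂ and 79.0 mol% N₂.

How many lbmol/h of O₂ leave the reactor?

Stoichiometric O₂ = 0.5 × 599 = 299.5 lbmol/h; O₂ fed = 299.5 × 1.453 = 435.2 lbmol/h.
N₂ fed = 435.2 × 79/21 = 1637 lbmol/h.
Fuel reacted = 0.801 × 599 → ξ = 479.8 lbmol/h.
Outlet (n = n₀ + ν ξ):
  H₂: 599 − 1(479.8) = 119.2
  O₂: 435.2 − 0.5(479.8) = 195.3
  N₂: 1637 (inert)
  H₂O: 0 + 1(479.8) = 479.8

195 lbmol/h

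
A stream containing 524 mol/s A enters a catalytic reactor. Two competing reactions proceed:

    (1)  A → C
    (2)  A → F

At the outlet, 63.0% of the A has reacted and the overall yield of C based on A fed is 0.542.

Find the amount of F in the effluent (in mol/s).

Yield of C: 1ξ₁ / 524 = 0.542 → ξ₁ = 284 mol/s.
Conversion of A: 1ξ₁ + 1ξ₂ = 0.63 × 524 = 330.1 → ξ₂ = 46.11 mol/s.
Outlet amounts (n = n₀ + Σ ν·ξ):
  A: 524 − 1(284) − 1(46.11) = 193.9
  C: 0 + 1(284) = 284
  F: 0 + 1(46.11) = 46.11

46.1 mol/s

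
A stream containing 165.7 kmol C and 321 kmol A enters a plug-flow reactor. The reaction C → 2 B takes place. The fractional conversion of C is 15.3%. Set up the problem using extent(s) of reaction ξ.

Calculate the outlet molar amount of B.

50.7 kmol

C reacted = 0.153 × 165.7 = 25.35 kmol; ν_C = −1, so ξ = 25.35/1 = 25.35 kmol.
Outlet amounts (n = n₀ + ν ξ):
  C: 165.7 − 1(25.35) = 140.3
  B: 0 + 2(25.35) = 50.7
  A: 321 (inert)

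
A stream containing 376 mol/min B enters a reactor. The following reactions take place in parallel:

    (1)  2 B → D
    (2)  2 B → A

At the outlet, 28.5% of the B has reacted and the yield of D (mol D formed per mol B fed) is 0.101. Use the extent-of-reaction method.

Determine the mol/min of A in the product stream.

Yield of D: 1ξ₁ / 376 = 0.101 → ξ₁ = 37.98 mol/min.
Conversion of B: 2ξ₁ + 2ξ₂ = 0.285 × 376 = 107.2 → ξ₂ = 15.6 mol/min.
Outlet amounts (n = n₀ + Σ ν·ξ):
  B: 376 − 2(37.98) − 2(15.6) = 268.8
  D: 0 + 1(37.98) = 37.98
  A: 0 + 1(15.6) = 15.6

15.6 mol/min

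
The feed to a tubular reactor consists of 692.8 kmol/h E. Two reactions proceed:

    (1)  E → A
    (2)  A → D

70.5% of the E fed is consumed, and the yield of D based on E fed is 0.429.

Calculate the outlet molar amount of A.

Conversion of E: E consumed = 1ξ₁ = 0.705 × 692.8 → ξ₁ = 488.4 kmol/h.
Yield of D: 1ξ₂ / 692.8 = 0.429 → ξ₂ = 297.2 kmol/h.
Outlet amounts (n = n₀ + Σ ν·ξ):
  E: 692.8 − 1(488.4) = 204.4
  A: 0 + 1(488.4) − 1(297.2) = 191.2
  D: 0 + 1(297.2) = 297.2

191 kmol/h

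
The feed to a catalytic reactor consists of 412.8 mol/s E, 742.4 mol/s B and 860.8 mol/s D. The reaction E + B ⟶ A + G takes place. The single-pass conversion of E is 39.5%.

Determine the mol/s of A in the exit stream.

163 mol/s

E reacted = 0.395 × 412.8 = 163.1 mol/s; ν_E = −1, so ξ = 163.1/1 = 163.1 mol/s.
Outlet amounts (n = n₀ + ν ξ):
  E: 412.8 − 1(163.1) = 249.7
  B: 742.4 − 1(163.1) = 579.3
  A: 0 + 1(163.1) = 163.1
  G: 0 + 1(163.1) = 163.1
  D: 860.8 (inert)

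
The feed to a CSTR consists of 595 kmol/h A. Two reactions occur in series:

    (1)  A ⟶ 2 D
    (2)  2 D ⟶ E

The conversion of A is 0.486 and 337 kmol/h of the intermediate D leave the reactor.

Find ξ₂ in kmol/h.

ξ₂ = 121 kmol/h

Conversion of A: A consumed = 1ξ₁ = 0.486 × 595 → ξ₁ = 289.2 kmol/h.
D balance: n_D = 0 + 2ξ₁ − 2ξ₂ = 337 → ξ₂ = (2·289.2 − 337)/2 = 120.7 kmol/h.
Outlet amounts (n = n₀ + Σ ν·ξ):
  A: 595 − 1(289.2) = 305.8
  D: 0 + 2(289.2) − 2(120.7) = 337
  E: 0 + 1(120.7) = 120.7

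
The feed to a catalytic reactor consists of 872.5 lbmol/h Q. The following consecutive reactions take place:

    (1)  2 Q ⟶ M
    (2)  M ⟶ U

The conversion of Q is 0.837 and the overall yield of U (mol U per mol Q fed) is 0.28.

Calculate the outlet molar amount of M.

121 lbmol/h

Conversion of Q: Q consumed = 2ξ₁ = 0.837 × 872.5 → ξ₁ = 365.1 lbmol/h.
Yield of U: 1ξ₂ / 872.5 = 0.28 → ξ₂ = 244.3 lbmol/h.
Outlet amounts (n = n₀ + Σ ν·ξ):
  Q: 872.5 − 2(365.1) = 142.2
  M: 0 + 1(365.1) − 1(244.3) = 120.8
  U: 0 + 1(244.3) = 244.3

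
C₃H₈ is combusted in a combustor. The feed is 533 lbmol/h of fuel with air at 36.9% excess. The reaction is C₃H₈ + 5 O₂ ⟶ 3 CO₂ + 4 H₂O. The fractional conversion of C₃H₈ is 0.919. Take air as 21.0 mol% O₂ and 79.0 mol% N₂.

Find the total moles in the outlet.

Stoichiometric O₂ = 5 × 533 = 2665 lbmol/h; O₂ fed = 2665 × 1.369 = 3648 lbmol/h.
N₂ fed = 3648 × 79/21 = 13720 lbmol/h.
Fuel reacted = 0.919 × 533 → ξ = 489.8 lbmol/h.
Outlet (n = n₀ + ν ξ):
  C₃H₈: 533 − 1(489.8) = 43.17
  O₂: 3648 − 5(489.8) = 1199
  N₂: 13720 (inert)
  CO₂: 0 + 3(489.8) = 1469
  H₂O: 0 + 4(489.8) = 1959
Total out = 43.17 + 1199 + 13720 + 1469 + 1959 = 18400 lbmol/h.

18400 lbmol/h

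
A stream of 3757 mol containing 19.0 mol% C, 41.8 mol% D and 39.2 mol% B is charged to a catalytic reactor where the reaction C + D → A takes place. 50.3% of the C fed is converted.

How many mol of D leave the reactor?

C reacted = 0.503 × 713.8 = 359.1 mol; ν_C = −1, so ξ = 359.1/1 = 359.1 mol.
Outlet amounts (n = n₀ + ν ξ):
  C: 713.8 − 1(359.1) = 354.8
  D: 1570 − 1(359.1) = 1211
  A: 0 + 1(359.1) = 359.1
  B: 1473 (inert)

1210 mol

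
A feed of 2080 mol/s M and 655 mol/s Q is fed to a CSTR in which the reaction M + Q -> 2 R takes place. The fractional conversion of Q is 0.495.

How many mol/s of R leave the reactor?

648 mol/s

Q reacted = 0.495 × 655 = 324.2 mol/s; ν_Q = −1, so ξ = 324.2/1 = 324.2 mol/s.
Outlet amounts (n = n₀ + ν ξ):
  M: 2080 − 1(324.2) = 1756
  Q: 655 − 1(324.2) = 330.8
  R: 0 + 2(324.2) = 648.5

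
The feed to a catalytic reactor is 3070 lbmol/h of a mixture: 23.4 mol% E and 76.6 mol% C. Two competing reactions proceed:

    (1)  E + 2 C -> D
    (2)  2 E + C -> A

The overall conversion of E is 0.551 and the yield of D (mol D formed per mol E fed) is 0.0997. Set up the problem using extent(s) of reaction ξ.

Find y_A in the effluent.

0.0623

Yield of D: 1ξ₁ / 718.4 = 0.0997 → ξ₁ = 71.62 lbmol/h.
Conversion of E: 1ξ₁ + 2ξ₂ = 0.551 × 718.4 = 395.8 → ξ₂ = 162.1 lbmol/h.
Outlet amounts (n = n₀ + Σ ν·ξ):
  E: 718.4 − 1(71.62) − 2(162.1) = 322.6
  C: 2352 − 2(71.62) − 1(162.1) = 2046
  D: 0 + 1(71.62) = 71.62
  A: 0 + 1(162.1) = 162.1
Total out = 2603 lbmol/h; y_A = 162.1 / 2603 = 0.06229.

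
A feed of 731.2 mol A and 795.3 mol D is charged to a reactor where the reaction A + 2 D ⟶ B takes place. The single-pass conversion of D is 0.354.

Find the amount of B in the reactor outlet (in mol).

D reacted = 0.354 × 795.3 = 281.5 mol; ν_D = −2, so ξ = 281.5/2 = 140.8 mol.
Outlet amounts (n = n₀ + ν ξ):
  A: 731.2 − 1(140.8) = 590.4
  D: 795.3 − 2(140.8) = 513.8
  B: 0 + 1(140.8) = 140.8

141 mol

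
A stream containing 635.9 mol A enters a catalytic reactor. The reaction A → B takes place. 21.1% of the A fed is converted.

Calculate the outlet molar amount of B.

134 mol

A reacted = 0.211 × 635.9 = 134.2 mol; ν_A = −1, so ξ = 134.2/1 = 134.2 mol.
Outlet amounts (n = n₀ + ν ξ):
  A: 635.9 − 1(134.2) = 501.7
  B: 0 + 1(134.2) = 134.2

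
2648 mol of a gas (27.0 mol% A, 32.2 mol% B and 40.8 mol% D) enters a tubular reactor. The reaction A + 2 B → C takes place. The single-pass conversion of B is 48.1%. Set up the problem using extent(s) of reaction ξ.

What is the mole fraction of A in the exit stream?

B reacted = 0.481 × 852.7 = 410.1 mol; ν_B = −2, so ξ = 410.1/2 = 205.1 mol.
Outlet amounts (n = n₀ + ν ξ):
  A: 715 − 1(205.1) = 509.9
  B: 852.7 − 2(205.1) = 442.5
  C: 0 + 1(205.1) = 205.1
  D: 1080 (inert)
Total out = 2238 mol; y_A = 509.9 / 2238 = 0.2278.

0.228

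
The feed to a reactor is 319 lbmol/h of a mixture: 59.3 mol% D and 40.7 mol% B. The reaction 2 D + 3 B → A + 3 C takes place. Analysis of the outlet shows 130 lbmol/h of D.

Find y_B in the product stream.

0.142

For D: n = n₀ − 2ξ → 130 = 189.2 − 2ξ, giving ξ = 29.58 lbmol/h.
Outlet amounts (n = n₀ + ν ξ):
  D: 189.2 − 2(29.58) = 130
  B: 129.8 − 3(29.58) = 41.08
  A: 0 + 1(29.58) = 29.58
  C: 0 + 3(29.58) = 88.75
Total out = 289.4 lbmol/h; y_B = 41.08 / 289.4 = 0.1419.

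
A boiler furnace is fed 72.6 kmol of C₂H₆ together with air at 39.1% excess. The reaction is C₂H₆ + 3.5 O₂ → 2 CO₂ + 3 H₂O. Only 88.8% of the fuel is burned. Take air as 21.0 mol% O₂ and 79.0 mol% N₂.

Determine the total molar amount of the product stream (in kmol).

Stoichiometric O₂ = 3.5 × 72.6 = 254.1 kmol; O₂ fed = 254.1 × 1.391 = 353.5 kmol.
N₂ fed = 353.5 × 79/21 = 1330 kmol.
Fuel reacted = 0.888 × 72.6 → ξ = 64.47 kmol.
Outlet (n = n₀ + ν ξ):
  C₂H₆: 72.6 − 1(64.47) = 8.131
  O₂: 353.5 − 3.5(64.47) = 127.8
  N₂: 1330 (inert)
  CO₂: 0 + 2(64.47) = 128.9
  H₂O: 0 + 3(64.47) = 193.4
Total out = 8.131 + 127.8 + 1330 + 128.9 + 193.4 = 1788 kmol.

1790 kmol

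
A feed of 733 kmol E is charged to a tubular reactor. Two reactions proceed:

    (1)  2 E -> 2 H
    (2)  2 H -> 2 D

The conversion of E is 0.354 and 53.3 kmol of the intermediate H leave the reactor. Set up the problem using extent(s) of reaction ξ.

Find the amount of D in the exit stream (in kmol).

206 kmol

Conversion of E: E consumed = 2ξ₁ = 0.354 × 733 → ξ₁ = 129.7 kmol.
H balance: n_H = 0 + 2ξ₁ − 2ξ₂ = 53.3 → ξ₂ = (2·129.7 − 53.3)/2 = 103.1 kmol.
Outlet amounts (n = n₀ + Σ ν·ξ):
  E: 733 − 2(129.7) = 473.5
  H: 0 + 2(129.7) − 2(103.1) = 53.3
  D: 0 + 2(103.1) = 206.2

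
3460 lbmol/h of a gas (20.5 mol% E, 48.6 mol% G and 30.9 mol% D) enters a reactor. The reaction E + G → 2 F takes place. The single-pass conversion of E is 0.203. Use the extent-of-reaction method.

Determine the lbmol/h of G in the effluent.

E reacted = 0.203 × 709.3 = 144 lbmol/h; ν_E = −1, so ξ = 144/1 = 144 lbmol/h.
Outlet amounts (n = n₀ + ν ξ):
  E: 709.3 − 1(144) = 565.3
  G: 1682 − 1(144) = 1538
  F: 0 + 2(144) = 288
  D: 1069 (inert)

1540 lbmol/h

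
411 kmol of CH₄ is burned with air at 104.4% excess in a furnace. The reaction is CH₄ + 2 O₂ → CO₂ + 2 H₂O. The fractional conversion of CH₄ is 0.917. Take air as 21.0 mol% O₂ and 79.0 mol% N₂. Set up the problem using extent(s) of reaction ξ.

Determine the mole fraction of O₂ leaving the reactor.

0.11

Stoichiometric O₂ = 2 × 411 = 822 kmol; O₂ fed = 822 × 2.044 = 1680 kmol.
N₂ fed = 1680 × 79/21 = 6321 kmol.
Fuel reacted = 0.917 × 411 → ξ = 376.9 kmol.
Outlet (n = n₀ + ν ξ):
  CH₄: 411 − 1(376.9) = 34.11
  O₂: 1680 − 2(376.9) = 926.4
  N₂: 6321 (inert)
  CO₂: 0 + 1(376.9) = 376.9
  H₂O: 0 + 2(376.9) = 753.8
Total out = 8412 kmol; y_O₂ = 926.4 / 8412 = 0.1101.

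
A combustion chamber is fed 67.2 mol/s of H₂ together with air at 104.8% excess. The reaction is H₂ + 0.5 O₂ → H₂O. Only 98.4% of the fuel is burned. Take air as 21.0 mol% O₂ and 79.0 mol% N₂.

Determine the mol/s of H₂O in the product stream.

Stoichiometric O₂ = 0.5 × 67.2 = 33.6 mol/s; O₂ fed = 33.6 × 2.048 = 68.81 mol/s.
N₂ fed = 68.81 × 79/21 = 258.9 mol/s.
Fuel reacted = 0.984 × 67.2 → ξ = 66.12 mol/s.
Outlet (n = n₀ + ν ξ):
  H₂: 67.2 − 1(66.12) = 1.075
  O₂: 68.81 − 0.5(66.12) = 35.75
  N₂: 258.9 (inert)
  H₂O: 0 + 1(66.12) = 66.12

66.1 mol/s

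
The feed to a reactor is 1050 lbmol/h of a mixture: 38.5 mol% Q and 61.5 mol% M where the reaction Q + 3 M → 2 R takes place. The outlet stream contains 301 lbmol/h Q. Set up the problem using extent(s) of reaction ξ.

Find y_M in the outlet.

0.398

For Q: n = n₀ − 1ξ → 301 = 404.2 − 1ξ, giving ξ = 103.2 lbmol/h.
Outlet amounts (n = n₀ + ν ξ):
  Q: 404.2 − 1(103.2) = 301
  M: 645.8 − 3(103.2) = 336
  R: 0 + 2(103.2) = 206.5
Total out = 843.5 lbmol/h; y_M = 336 / 843.5 = 0.3983.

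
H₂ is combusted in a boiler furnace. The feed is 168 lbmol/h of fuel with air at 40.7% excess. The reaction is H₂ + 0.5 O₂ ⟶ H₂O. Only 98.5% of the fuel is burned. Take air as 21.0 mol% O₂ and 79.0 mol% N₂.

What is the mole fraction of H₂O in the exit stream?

Stoichiometric O₂ = 0.5 × 168 = 84 lbmol/h; O₂ fed = 84 × 1.407 = 118.2 lbmol/h.
N₂ fed = 118.2 × 79/21 = 444.6 lbmol/h.
Fuel reacted = 0.985 × 168 → ξ = 165.5 lbmol/h.
Outlet (n = n₀ + ν ξ):
  H₂: 168 − 1(165.5) = 2.52
  O₂: 118.2 − 0.5(165.5) = 35.45
  N₂: 444.6 (inert)
  H₂O: 0 + 1(165.5) = 165.5
Total out = 648.1 lbmol/h; y_H₂O = 165.5 / 648.1 = 0.2553.

0.255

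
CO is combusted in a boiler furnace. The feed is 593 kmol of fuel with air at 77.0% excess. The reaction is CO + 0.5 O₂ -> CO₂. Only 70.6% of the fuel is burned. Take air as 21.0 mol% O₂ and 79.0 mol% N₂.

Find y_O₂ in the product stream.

0.109

Stoichiometric O₂ = 0.5 × 593 = 296.5 kmol; O₂ fed = 296.5 × 1.770 = 524.8 kmol.
N₂ fed = 524.8 × 79/21 = 1974 kmol.
Fuel reacted = 0.706 × 593 → ξ = 418.7 kmol.
Outlet (n = n₀ + ν ξ):
  CO: 593 − 1(418.7) = 174.3
  O₂: 524.8 − 0.5(418.7) = 315.5
  N₂: 1974 (inert)
  CO₂: 0 + 1(418.7) = 418.7
Total out = 2883 kmol; y_O₂ = 315.5 / 2883 = 0.1094.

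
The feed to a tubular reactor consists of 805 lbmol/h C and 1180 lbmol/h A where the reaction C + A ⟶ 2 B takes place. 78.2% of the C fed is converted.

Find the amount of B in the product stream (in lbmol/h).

C reacted = 0.782 × 805 = 629.5 lbmol/h; ν_C = −1, so ξ = 629.5/1 = 629.5 lbmol/h.
Outlet amounts (n = n₀ + ν ξ):
  C: 805 − 1(629.5) = 175.5
  A: 1180 − 1(629.5) = 550.5
  B: 0 + 2(629.5) = 1259

1260 lbmol/h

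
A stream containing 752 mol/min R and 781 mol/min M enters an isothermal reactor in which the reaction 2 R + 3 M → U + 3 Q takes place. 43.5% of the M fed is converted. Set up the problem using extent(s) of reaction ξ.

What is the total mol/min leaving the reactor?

M reacted = 0.435 × 781 = 339.7 mol/min; ν_M = −3, so ξ = 339.7/3 = 113.2 mol/min.
Outlet amounts (n = n₀ + ν ξ):
  R: 752 − 2(113.2) = 525.5
  M: 781 − 3(113.2) = 441.3
  U: 0 + 1(113.2) = 113.2
  Q: 0 + 3(113.2) = 339.7
Total out = 525.5 + 441.3 + 113.2 + 339.7 = 1420 mol/min.

1420 mol/min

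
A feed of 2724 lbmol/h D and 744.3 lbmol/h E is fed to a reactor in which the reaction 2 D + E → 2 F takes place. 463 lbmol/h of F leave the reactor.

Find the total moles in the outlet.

For F: n = n₀ + 2ξ → 463 = 0 + 2ξ, giving ξ = 231.5 lbmol/h.
Outlet amounts (n = n₀ + ν ξ):
  D: 2724 − 2(231.5) = 2261
  E: 744.3 − 1(231.5) = 512.8
  F: 0 + 2(231.5) = 463
Total out = 2261 + 512.8 + 463 = 3237 lbmol/h.

3240 lbmol/h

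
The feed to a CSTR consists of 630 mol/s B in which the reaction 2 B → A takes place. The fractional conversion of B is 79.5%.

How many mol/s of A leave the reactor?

B reacted = 0.795 × 630 = 500.9 mol/s; ν_B = −2, so ξ = 500.9/2 = 250.4 mol/s.
Outlet amounts (n = n₀ + ν ξ):
  B: 630 − 2(250.4) = 129.1
  A: 0 + 1(250.4) = 250.4

250 mol/s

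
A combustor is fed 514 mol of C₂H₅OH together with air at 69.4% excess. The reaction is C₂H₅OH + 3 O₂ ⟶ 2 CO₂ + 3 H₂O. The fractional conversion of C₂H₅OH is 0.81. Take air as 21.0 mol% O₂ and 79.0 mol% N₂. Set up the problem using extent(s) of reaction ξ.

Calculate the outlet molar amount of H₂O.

1250 mol

Stoichiometric O₂ = 3 × 514 = 1542 mol; O₂ fed = 1542 × 1.694 = 2612 mol.
N₂ fed = 2612 × 79/21 = 9827 mol.
Fuel reacted = 0.81 × 514 → ξ = 416.3 mol.
Outlet (n = n₀ + ν ξ):
  C₂H₅OH: 514 − 1(416.3) = 97.66
  O₂: 2612 − 3(416.3) = 1363
  N₂: 9827 (inert)
  CO₂: 0 + 2(416.3) = 832.7
  H₂O: 0 + 3(416.3) = 1249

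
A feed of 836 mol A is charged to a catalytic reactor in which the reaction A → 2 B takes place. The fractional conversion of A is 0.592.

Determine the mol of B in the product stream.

A reacted = 0.592 × 836 = 494.9 mol; ν_A = −1, so ξ = 494.9/1 = 494.9 mol.
Outlet amounts (n = n₀ + ν ξ):
  A: 836 − 1(494.9) = 341.1
  B: 0 + 2(494.9) = 989.8

990 mol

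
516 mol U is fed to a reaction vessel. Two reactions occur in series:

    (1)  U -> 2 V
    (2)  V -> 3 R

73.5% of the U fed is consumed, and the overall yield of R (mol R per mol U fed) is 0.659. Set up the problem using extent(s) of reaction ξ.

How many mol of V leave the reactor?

645 mol

Conversion of U: U consumed = 1ξ₁ = 0.735 × 516 → ξ₁ = 379.3 mol.
Yield of R: 3ξ₂ / 516 = 0.659 → ξ₂ = 113.3 mol.
Outlet amounts (n = n₀ + Σ ν·ξ):
  U: 516 − 1(379.3) = 136.7
  V: 0 + 2(379.3) − 1(113.3) = 645.2
  R: 0 + 3(113.3) = 340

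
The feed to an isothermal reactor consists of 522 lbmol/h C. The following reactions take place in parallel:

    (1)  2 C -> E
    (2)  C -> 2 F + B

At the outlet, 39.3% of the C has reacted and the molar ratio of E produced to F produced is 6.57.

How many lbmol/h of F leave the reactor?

15 lbmol/h

Conversion of C: C consumed = 0.393 × 522 = 205.1 lbmol/h = 2ξ₁ + 1ξ₂.
Selectivity: 1ξ₁ / (2ξ₂) = 6.57 → ξ₁ = 13.14 ξ₂.
Substitute: (2·13.14 + 1) ξ₂ = 205.1 → ξ₂ = 7.52 lbmol/h, ξ₁ = 98.81 lbmol/h.
Outlet amounts (n = n₀ + Σ ν·ξ):
  C: 522 − 2(98.81) − 1(7.52) = 316.9
  E: 0 + 1(98.81) = 98.81
  F: 0 + 2(7.52) = 15.04
  B: 0 + 1(7.52) = 7.52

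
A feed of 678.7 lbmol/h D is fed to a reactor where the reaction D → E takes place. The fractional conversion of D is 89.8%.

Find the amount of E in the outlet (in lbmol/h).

609 lbmol/h

D reacted = 0.898 × 678.7 = 609.5 lbmol/h; ν_D = −1, so ξ = 609.5/1 = 609.5 lbmol/h.
Outlet amounts (n = n₀ + ν ξ):
  D: 678.7 − 1(609.5) = 69.23
  E: 0 + 1(609.5) = 609.5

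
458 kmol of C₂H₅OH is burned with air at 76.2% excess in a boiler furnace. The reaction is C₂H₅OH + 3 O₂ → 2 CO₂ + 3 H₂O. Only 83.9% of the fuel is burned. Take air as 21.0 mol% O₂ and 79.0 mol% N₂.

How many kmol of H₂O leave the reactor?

Stoichiometric O₂ = 3 × 458 = 1374 kmol; O₂ fed = 1374 × 1.762 = 2421 kmol.
N₂ fed = 2421 × 79/21 = 9108 kmol.
Fuel reacted = 0.839 × 458 → ξ = 384.3 kmol.
Outlet (n = n₀ + ν ξ):
  C₂H₅OH: 458 − 1(384.3) = 73.74
  O₂: 2421 − 3(384.3) = 1268
  N₂: 9108 (inert)
  CO₂: 0 + 2(384.3) = 768.5
  H₂O: 0 + 3(384.3) = 1153

1150 kmol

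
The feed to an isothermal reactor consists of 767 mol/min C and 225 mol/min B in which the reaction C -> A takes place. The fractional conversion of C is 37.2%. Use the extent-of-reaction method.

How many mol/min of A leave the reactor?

285 mol/min

C reacted = 0.372 × 767 = 285.3 mol/min; ν_C = −1, so ξ = 285.3/1 = 285.3 mol/min.
Outlet amounts (n = n₀ + ν ξ):
  C: 767 − 1(285.3) = 481.7
  A: 0 + 1(285.3) = 285.3
  B: 225 (inert)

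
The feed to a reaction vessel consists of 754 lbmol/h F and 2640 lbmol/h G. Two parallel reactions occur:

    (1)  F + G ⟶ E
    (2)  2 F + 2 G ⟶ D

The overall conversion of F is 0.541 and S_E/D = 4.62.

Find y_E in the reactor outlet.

Conversion of F: F consumed = 0.541 × 754 = 407.9 lbmol/h = 1ξ₁ + 2ξ₂.
Selectivity: 1ξ₁ / (1ξ₂) = 4.62 → ξ₁ = 4.62 ξ₂.
Substitute: (1·4.62 + 2) ξ₂ = 407.9 → ξ₂ = 61.62 lbmol/h, ξ₁ = 284.7 lbmol/h.
Outlet amounts (n = n₀ + Σ ν·ξ):
  F: 754 − 1(284.7) − 2(61.62) = 346.1
  G: 2640 − 1(284.7) − 2(61.62) = 2232
  E: 0 + 1(284.7) = 284.7
  D: 0 + 1(61.62) = 61.62
Total out = 2924 lbmol/h; y_E = 284.7 / 2924 = 0.09734.

0.0973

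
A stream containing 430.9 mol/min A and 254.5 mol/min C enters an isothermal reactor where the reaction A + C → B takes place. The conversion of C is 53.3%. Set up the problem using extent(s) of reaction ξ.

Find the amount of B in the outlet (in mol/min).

C reacted = 0.533 × 254.5 = 135.6 mol/min; ν_C = −1, so ξ = 135.6/1 = 135.6 mol/min.
Outlet amounts (n = n₀ + ν ξ):
  A: 430.9 − 1(135.6) = 295.3
  C: 254.5 − 1(135.6) = 118.9
  B: 0 + 1(135.6) = 135.6

136 mol/min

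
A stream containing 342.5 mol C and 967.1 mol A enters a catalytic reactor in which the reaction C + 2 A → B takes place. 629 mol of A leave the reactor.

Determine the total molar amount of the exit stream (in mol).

For A: n = n₀ − 2ξ → 629 = 967.1 − 2ξ, giving ξ = 169.1 mol.
Outlet amounts (n = n₀ + ν ξ):
  C: 342.5 − 1(169.1) = 173.4
  A: 967.1 − 2(169.1) = 629
  B: 0 + 1(169.1) = 169.1
Total out = 173.4 + 629 + 169.1 = 971.5 mol.

972 mol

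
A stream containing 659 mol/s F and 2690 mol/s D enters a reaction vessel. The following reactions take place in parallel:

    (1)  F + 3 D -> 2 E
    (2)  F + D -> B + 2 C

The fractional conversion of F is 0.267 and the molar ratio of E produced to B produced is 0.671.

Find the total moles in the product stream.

Conversion of F: F consumed = 0.267 × 659 = 176 mol/s = 1ξ₁ + 1ξ₂.
Selectivity: 2ξ₁ / (1ξ₂) = 0.671 → ξ₁ = 0.3355 ξ₂.
Substitute: (1·0.3355 + 1) ξ₂ = 176 → ξ₂ = 131.8 mol/s, ξ₁ = 44.2 mol/s.
Outlet amounts (n = n₀ + Σ ν·ξ):
  F: 659 − 1(44.2) − 1(131.8) = 483
  D: 2690 − 3(44.2) − 1(131.8) = 2426
  E: 0 + 2(44.2) = 88.4
  B: 0 + 1(131.8) = 131.8
  C: 0 + 2(131.8) = 263.5
Total out = 483 + 2426 + 88.4 + 131.8 + 263.5 = 3392 mol/s.

3390 mol/s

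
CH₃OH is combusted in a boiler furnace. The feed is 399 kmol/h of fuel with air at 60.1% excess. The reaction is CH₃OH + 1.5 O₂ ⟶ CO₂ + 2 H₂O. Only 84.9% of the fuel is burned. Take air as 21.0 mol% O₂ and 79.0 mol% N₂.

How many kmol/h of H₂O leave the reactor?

Stoichiometric O₂ = 1.5 × 399 = 598.5 kmol/h; O₂ fed = 598.5 × 1.601 = 958.2 kmol/h.
N₂ fed = 958.2 × 79/21 = 3605 kmol/h.
Fuel reacted = 0.849 × 399 → ξ = 338.8 kmol/h.
Outlet (n = n₀ + ν ξ):
  CH₃OH: 399 − 1(338.8) = 60.25
  O₂: 958.2 − 1.5(338.8) = 450.1
  N₂: 3605 (inert)
  CO₂: 0 + 1(338.8) = 338.8
  H₂O: 0 + 2(338.8) = 677.5

678 kmol/h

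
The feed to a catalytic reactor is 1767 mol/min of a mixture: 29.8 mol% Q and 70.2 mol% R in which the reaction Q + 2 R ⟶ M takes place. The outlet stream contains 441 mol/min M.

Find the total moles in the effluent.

885 mol/min

For M: n = n₀ + 1ξ → 441 = 0 + 1ξ, giving ξ = 441 mol/min.
Outlet amounts (n = n₀ + ν ξ):
  Q: 526.6 − 1(441) = 85.57
  R: 1240 − 2(441) = 358.4
  M: 0 + 1(441) = 441
Total out = 85.57 + 358.4 + 441 = 885 mol/min.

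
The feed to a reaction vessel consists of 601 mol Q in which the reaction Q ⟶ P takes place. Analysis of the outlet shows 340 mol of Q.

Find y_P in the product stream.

For Q: n = n₀ − 1ξ → 340 = 601 − 1ξ, giving ξ = 261 mol.
Outlet amounts (n = n₀ + ν ξ):
  Q: 601 − 1(261) = 340
  P: 0 + 1(261) = 261
Total out = 601 mol; y_P = 261 / 601 = 0.4343.

0.434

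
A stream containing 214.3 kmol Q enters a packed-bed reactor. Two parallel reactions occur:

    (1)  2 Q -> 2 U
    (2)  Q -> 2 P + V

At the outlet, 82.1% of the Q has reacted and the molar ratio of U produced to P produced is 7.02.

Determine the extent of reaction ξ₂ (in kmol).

ξ₂ = 11.7 kmol

Conversion of Q: Q consumed = 0.821 × 214.3 = 175.9 kmol = 2ξ₁ + 1ξ₂.
Selectivity: 2ξ₁ / (2ξ₂) = 7.02 → ξ₁ = 7.02 ξ₂.
Substitute: (2·7.02 + 1) ξ₂ = 175.9 → ξ₂ = 11.7 kmol, ξ₁ = 82.12 kmol.
Outlet amounts (n = n₀ + Σ ν·ξ):
  Q: 214.3 − 2(82.12) − 1(11.7) = 38.36
  U: 0 + 2(82.12) = 164.2
  P: 0 + 2(11.7) = 23.4
  V: 0 + 1(11.7) = 11.7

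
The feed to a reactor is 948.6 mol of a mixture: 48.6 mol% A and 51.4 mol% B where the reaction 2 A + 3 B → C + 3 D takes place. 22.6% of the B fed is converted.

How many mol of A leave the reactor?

B reacted = 0.226 × 487.6 = 110.2 mol; ν_B = −3, so ξ = 110.2/3 = 36.73 mol.
Outlet amounts (n = n₀ + ν ξ):
  A: 461 − 2(36.73) = 387.6
  B: 487.6 − 3(36.73) = 377.4
  C: 0 + 1(36.73) = 36.73
  D: 0 + 3(36.73) = 110.2

388 mol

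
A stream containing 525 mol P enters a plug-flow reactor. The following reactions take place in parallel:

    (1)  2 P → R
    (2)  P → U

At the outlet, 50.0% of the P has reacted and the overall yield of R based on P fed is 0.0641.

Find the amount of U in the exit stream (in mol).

Yield of R: 1ξ₁ / 525 = 0.0641 → ξ₁ = 33.65 mol.
Conversion of P: 2ξ₁ + 1ξ₂ = 0.5 × 525 = 262.5 → ξ₂ = 195.2 mol.
Outlet amounts (n = n₀ + Σ ν·ξ):
  P: 525 − 2(33.65) − 1(195.2) = 262.5
  R: 0 + 1(33.65) = 33.65
  U: 0 + 1(195.2) = 195.2

195 mol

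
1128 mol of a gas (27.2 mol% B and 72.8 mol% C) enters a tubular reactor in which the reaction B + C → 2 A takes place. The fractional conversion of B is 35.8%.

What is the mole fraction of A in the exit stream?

B reacted = 0.358 × 306.8 = 109.8 mol; ν_B = −1, so ξ = 109.8/1 = 109.8 mol.
Outlet amounts (n = n₀ + ν ξ):
  B: 306.8 − 1(109.8) = 197
  C: 821.2 − 1(109.8) = 711.3
  A: 0 + 2(109.8) = 219.7
Total out = 1128 mol; y_A = 219.7 / 1128 = 0.1948.

0.195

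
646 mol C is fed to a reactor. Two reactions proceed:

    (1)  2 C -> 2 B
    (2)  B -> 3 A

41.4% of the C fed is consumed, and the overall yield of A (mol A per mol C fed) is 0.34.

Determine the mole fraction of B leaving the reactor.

Conversion of C: C consumed = 2ξ₁ = 0.414 × 646 → ξ₁ = 133.7 mol.
Yield of A: 3ξ₂ / 646 = 0.34 → ξ₂ = 73.21 mol.
Outlet amounts (n = n₀ + Σ ν·ξ):
  C: 646 − 2(133.7) = 378.6
  B: 0 + 2(133.7) − 1(73.21) = 194.2
  A: 0 + 3(73.21) = 219.6
Total out = 792.4 mol; y_B = 194.2 / 792.4 = 0.2451.

0.245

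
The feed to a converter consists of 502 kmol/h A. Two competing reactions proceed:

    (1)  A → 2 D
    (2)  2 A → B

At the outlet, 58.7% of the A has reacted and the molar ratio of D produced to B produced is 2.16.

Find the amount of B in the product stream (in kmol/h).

95.7 kmol/h

Conversion of A: A consumed = 0.587 × 502 = 294.7 kmol/h = 1ξ₁ + 2ξ₂.
Selectivity: 2ξ₁ / (1ξ₂) = 2.16 → ξ₁ = 1.08 ξ₂.
Substitute: (1·1.08 + 2) ξ₂ = 294.7 → ξ₂ = 95.67 kmol/h, ξ₁ = 103.3 kmol/h.
Outlet amounts (n = n₀ + Σ ν·ξ):
  A: 502 − 1(103.3) − 2(95.67) = 207.3
  D: 0 + 2(103.3) = 206.7
  B: 0 + 1(95.67) = 95.67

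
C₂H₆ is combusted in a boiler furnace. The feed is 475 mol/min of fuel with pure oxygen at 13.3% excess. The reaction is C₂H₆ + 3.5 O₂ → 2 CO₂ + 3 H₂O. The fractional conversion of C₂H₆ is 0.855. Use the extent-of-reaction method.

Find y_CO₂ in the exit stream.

0.317

Stoichiometric O₂ = 3.5 × 475 = 1662 mol/min; O₂ fed = 1662 × 1.133 = 1884 mol/min.
Fuel reacted = 0.855 × 475 → ξ = 406.1 mol/min.
Outlet (n = n₀ + ν ξ):
  C₂H₆: 475 − 1(406.1) = 68.88
  O₂: 1884 − 3.5(406.1) = 462.2
  CO₂: 0 + 2(406.1) = 812.2
  H₂O: 0 + 3(406.1) = 1218
Total out = 2562 mol/min; y_CO₂ = 812.2 / 2562 = 0.3171.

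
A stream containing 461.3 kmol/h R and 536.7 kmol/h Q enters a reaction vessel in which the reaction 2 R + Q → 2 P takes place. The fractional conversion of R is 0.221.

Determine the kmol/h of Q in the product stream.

R reacted = 0.221 × 461.3 = 101.9 kmol/h; ν_R = −2, so ξ = 101.9/2 = 50.97 kmol/h.
Outlet amounts (n = n₀ + ν ξ):
  R: 461.3 − 2(50.97) = 359.4
  Q: 536.7 − 1(50.97) = 485.7
  P: 0 + 2(50.97) = 101.9

486 kmol/h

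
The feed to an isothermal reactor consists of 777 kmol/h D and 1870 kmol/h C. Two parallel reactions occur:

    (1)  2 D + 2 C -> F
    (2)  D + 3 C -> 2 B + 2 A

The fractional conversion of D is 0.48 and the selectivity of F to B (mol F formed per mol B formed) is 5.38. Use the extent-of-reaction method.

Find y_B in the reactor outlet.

0.0157

Conversion of D: D consumed = 0.48 × 777 = 373 kmol/h = 2ξ₁ + 1ξ₂.
Selectivity: 1ξ₁ / (2ξ₂) = 5.38 → ξ₁ = 10.76 ξ₂.
Substitute: (2·10.76 + 1) ξ₂ = 373 → ξ₂ = 16.56 kmol/h, ξ₁ = 178.2 kmol/h.
Outlet amounts (n = n₀ + Σ ν·ξ):
  D: 777 − 2(178.2) − 1(16.56) = 404
  C: 1870 − 2(178.2) − 3(16.56) = 1464
  F: 0 + 1(178.2) = 178.2
  B: 0 + 2(16.56) = 33.12
  A: 0 + 2(16.56) = 33.12
Total out = 2112 kmol/h; y_B = 33.12 / 2112 = 0.01568.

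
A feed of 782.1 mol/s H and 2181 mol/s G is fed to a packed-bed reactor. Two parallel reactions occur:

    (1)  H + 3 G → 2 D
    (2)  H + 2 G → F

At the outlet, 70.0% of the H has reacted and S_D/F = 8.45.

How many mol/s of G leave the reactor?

Conversion of H: H consumed = 0.7 × 782.1 = 547.5 mol/s = 1ξ₁ + 1ξ₂.
Selectivity: 2ξ₁ / (1ξ₂) = 8.45 → ξ₁ = 4.225 ξ₂.
Substitute: (1·4.225 + 1) ξ₂ = 547.5 → ξ₂ = 104.8 mol/s, ξ₁ = 442.7 mol/s.
Outlet amounts (n = n₀ + Σ ν·ξ):
  H: 782.1 − 1(442.7) − 1(104.8) = 234.6
  G: 2181 − 3(442.7) − 2(104.8) = 643.4
  D: 0 + 2(442.7) = 885.4
  F: 0 + 1(104.8) = 104.8

643 mol/s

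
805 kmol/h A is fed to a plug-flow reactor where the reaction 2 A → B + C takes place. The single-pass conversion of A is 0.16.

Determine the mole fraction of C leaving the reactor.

0.08

A reacted = 0.16 × 805 = 128.8 kmol/h; ν_A = −2, so ξ = 128.8/2 = 64.4 kmol/h.
Outlet amounts (n = n₀ + ν ξ):
  A: 805 − 2(64.4) = 676.2
  B: 0 + 1(64.4) = 64.4
  C: 0 + 1(64.4) = 64.4
Total out = 805 kmol/h; y_C = 64.4 / 805 = 0.08.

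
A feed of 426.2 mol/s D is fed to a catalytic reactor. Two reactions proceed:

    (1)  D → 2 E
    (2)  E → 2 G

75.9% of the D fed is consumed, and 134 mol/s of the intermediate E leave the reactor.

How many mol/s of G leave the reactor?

1030 mol/s

Conversion of D: D consumed = 1ξ₁ = 0.759 × 426.2 → ξ₁ = 323.5 mol/s.
E balance: n_E = 0 + 2ξ₁ − 1ξ₂ = 134 → ξ₂ = (2·323.5 − 134)/1 = 513 mol/s.
Outlet amounts (n = n₀ + Σ ν·ξ):
  D: 426.2 − 1(323.5) = 102.7
  E: 0 + 2(323.5) − 1(513) = 134
  G: 0 + 2(513) = 1026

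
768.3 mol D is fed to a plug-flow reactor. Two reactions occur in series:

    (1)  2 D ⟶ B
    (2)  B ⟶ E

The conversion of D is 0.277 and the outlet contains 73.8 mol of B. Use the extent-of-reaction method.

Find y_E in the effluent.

0.0493

Conversion of D: D consumed = 2ξ₁ = 0.277 × 768.3 → ξ₁ = 106.4 mol.
B balance: n_B = 0 + 1ξ₁ − 1ξ₂ = 73.8 → ξ₂ = (1·106.4 − 73.8)/1 = 32.61 mol.
Outlet amounts (n = n₀ + Σ ν·ξ):
  D: 768.3 − 2(106.4) = 555.5
  B: 0 + 1(106.4) − 1(32.61) = 73.8
  E: 0 + 1(32.61) = 32.61
Total out = 661.9 mol; y_E = 32.61 / 661.9 = 0.04927.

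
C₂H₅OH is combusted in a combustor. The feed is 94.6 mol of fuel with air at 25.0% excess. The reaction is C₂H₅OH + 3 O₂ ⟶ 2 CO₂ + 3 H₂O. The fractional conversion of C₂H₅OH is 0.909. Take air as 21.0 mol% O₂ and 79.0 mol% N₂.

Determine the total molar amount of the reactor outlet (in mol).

Stoichiometric O₂ = 3 × 94.6 = 283.8 mol; O₂ fed = 283.8 × 1.250 = 354.7 mol.
N₂ fed = 354.7 × 79/21 = 1335 mol.
Fuel reacted = 0.909 × 94.6 → ξ = 85.99 mol.
Outlet (n = n₀ + ν ξ):
  C₂H₅OH: 94.6 − 1(85.99) = 8.609
  O₂: 354.7 − 3(85.99) = 96.78
  N₂: 1335 (inert)
  CO₂: 0 + 2(85.99) = 172
  H₂O: 0 + 3(85.99) = 258
Total out = 8.609 + 96.78 + 1335 + 172 + 258 = 1870 mol.

1870 mol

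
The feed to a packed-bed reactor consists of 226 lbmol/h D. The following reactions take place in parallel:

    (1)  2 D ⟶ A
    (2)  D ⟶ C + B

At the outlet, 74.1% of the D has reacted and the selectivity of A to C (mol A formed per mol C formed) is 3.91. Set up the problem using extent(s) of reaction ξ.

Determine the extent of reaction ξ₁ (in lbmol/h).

ξ₁ = 74.2 lbmol/h

Conversion of D: D consumed = 0.741 × 226 = 167.5 lbmol/h = 2ξ₁ + 1ξ₂.
Selectivity: 1ξ₁ / (1ξ₂) = 3.91 → ξ₁ = 3.91 ξ₂.
Substitute: (2·3.91 + 1) ξ₂ = 167.5 → ξ₂ = 18.99 lbmol/h, ξ₁ = 74.24 lbmol/h.
Outlet amounts (n = n₀ + Σ ν·ξ):
  D: 226 − 2(74.24) − 1(18.99) = 58.53
  A: 0 + 1(74.24) = 74.24
  C: 0 + 1(18.99) = 18.99
  B: 0 + 1(18.99) = 18.99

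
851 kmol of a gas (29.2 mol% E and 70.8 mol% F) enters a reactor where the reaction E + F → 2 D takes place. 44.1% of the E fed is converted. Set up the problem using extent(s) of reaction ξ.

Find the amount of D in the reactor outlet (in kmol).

219 kmol

E reacted = 0.441 × 248.5 = 109.6 kmol; ν_E = −1, so ξ = 109.6/1 = 109.6 kmol.
Outlet amounts (n = n₀ + ν ξ):
  E: 248.5 − 1(109.6) = 138.9
  F: 602.5 − 1(109.6) = 492.9
  D: 0 + 2(109.6) = 219.2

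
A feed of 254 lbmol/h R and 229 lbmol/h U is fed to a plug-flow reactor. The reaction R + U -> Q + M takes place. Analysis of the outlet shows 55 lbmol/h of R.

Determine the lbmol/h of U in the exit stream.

30 lbmol/h

For R: n = n₀ − 1ξ → 55 = 254 − 1ξ, giving ξ = 199 lbmol/h.
Outlet amounts (n = n₀ + ν ξ):
  R: 254 − 1(199) = 55
  U: 229 − 1(199) = 30
  Q: 0 + 1(199) = 199
  M: 0 + 1(199) = 199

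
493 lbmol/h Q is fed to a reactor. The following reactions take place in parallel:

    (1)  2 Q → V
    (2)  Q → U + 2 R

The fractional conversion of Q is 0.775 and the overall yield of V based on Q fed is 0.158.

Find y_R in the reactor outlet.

Yield of V: 1ξ₁ / 493 = 0.158 → ξ₁ = 77.89 lbmol/h.
Conversion of Q: 2ξ₁ + 1ξ₂ = 0.775 × 493 = 382.1 → ξ₂ = 226.3 lbmol/h.
Outlet amounts (n = n₀ + Σ ν·ξ):
  Q: 493 − 2(77.89) − 1(226.3) = 110.9
  V: 0 + 1(77.89) = 77.89
  U: 0 + 1(226.3) = 226.3
  R: 0 + 2(226.3) = 452.6
Total out = 867.7 lbmol/h; y_R = 452.6 / 867.7 = 0.5216.

0.522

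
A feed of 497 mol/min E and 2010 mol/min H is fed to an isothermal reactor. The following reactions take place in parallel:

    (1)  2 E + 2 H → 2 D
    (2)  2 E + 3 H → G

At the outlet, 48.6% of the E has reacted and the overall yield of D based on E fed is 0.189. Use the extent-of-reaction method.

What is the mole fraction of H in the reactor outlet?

Yield of D: 2ξ₁ / 497 = 0.189 → ξ₁ = 46.97 mol/min.
Conversion of E: 2ξ₁ + 2ξ₂ = 0.486 × 497 = 241.5 → ξ₂ = 73.8 mol/min.
Outlet amounts (n = n₀ + Σ ν·ξ):
  E: 497 − 2(46.97) − 2(73.8) = 255.5
  H: 2010 − 2(46.97) − 3(73.8) = 1695
  D: 0 + 2(46.97) = 93.93
  G: 0 + 1(73.8) = 73.8
Total out = 2118 mol/min; y_H = 1695 / 2118 = 0.8002.

0.8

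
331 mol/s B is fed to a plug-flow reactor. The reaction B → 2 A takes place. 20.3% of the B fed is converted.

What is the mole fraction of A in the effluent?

0.337

B reacted = 0.203 × 331 = 67.19 mol/s; ν_B = −1, so ξ = 67.19/1 = 67.19 mol/s.
Outlet amounts (n = n₀ + ν ξ):
  B: 331 − 1(67.19) = 263.8
  A: 0 + 2(67.19) = 134.4
Total out = 398.2 mol/s; y_A = 134.4 / 398.2 = 0.3375.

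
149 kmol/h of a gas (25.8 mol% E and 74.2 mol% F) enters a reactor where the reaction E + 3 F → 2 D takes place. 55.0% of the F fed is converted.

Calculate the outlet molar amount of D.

F reacted = 0.55 × 110.6 = 60.81 kmol/h; ν_F = −3, so ξ = 60.81/3 = 20.27 kmol/h.
Outlet amounts (n = n₀ + ν ξ):
  E: 38.44 − 1(20.27) = 18.17
  F: 110.6 − 3(20.27) = 49.75
  D: 0 + 2(20.27) = 40.54

40.5 kmol/h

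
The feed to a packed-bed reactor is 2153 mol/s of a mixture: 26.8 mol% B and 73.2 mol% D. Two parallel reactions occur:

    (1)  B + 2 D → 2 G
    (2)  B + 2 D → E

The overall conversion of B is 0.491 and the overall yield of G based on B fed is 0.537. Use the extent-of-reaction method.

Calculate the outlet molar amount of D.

Yield of G: 2ξ₁ / 577 = 0.537 → ξ₁ = 154.9 mol/s.
Conversion of B: 1ξ₁ + 1ξ₂ = 0.491 × 577 = 283.3 → ξ₂ = 128.4 mol/s.
Outlet amounts (n = n₀ + Σ ν·ξ):
  B: 577 − 1(154.9) − 1(128.4) = 293.7
  D: 1576 − 2(154.9) − 2(128.4) = 1009
  G: 0 + 2(154.9) = 309.9
  E: 0 + 1(128.4) = 128.4

1010 mol/s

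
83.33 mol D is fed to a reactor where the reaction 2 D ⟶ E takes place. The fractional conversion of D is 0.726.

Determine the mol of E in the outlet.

D reacted = 0.726 × 83.33 = 60.5 mol; ν_D = −2, so ξ = 60.5/2 = 30.25 mol.
Outlet amounts (n = n₀ + ν ξ):
  D: 83.33 − 2(30.25) = 22.83
  E: 0 + 1(30.25) = 30.25

30.2 mol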